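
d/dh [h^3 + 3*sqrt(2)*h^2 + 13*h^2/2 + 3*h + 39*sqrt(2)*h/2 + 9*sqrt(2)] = 3*h^2 + 6*sqrt(2)*h + 13*h + 3 + 39*sqrt(2)/2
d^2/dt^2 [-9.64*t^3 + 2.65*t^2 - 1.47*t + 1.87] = 5.3 - 57.84*t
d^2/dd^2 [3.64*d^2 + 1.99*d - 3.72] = 7.28000000000000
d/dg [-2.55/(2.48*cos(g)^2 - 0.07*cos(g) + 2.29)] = (0.1785 - 12.648*cos(g))*sin(g)/(2.48*cos(g)^2 - 0.07*cos(g) + 2.29)^2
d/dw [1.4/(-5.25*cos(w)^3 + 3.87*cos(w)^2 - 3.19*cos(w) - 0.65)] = (-22.05*cos(w)^2 + 10.836*cos(w) - 4.466)*sin(w)/(5.25*cos(w)^3 - 3.87*cos(w)^2 + 3.19*cos(w) + 0.65)^2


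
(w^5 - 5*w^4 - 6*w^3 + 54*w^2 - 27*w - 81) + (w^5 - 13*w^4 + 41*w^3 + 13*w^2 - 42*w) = 2*w^5 - 18*w^4 + 35*w^3 + 67*w^2 - 69*w - 81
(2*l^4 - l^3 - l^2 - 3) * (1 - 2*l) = -4*l^5 + 4*l^4 + l^3 - l^2 + 6*l - 3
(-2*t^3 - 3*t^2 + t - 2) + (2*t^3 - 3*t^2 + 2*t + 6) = -6*t^2 + 3*t + 4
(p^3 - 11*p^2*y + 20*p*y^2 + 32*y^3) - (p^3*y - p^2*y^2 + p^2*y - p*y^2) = -p^3*y + p^3 + p^2*y^2 - 12*p^2*y + 21*p*y^2 + 32*y^3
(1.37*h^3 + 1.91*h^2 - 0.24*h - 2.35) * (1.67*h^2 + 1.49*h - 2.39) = 2.2879*h^5 + 5.231*h^4 - 0.8292*h^3 - 8.847*h^2 - 2.9279*h + 5.6165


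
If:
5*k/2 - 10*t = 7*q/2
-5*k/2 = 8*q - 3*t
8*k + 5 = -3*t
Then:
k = -1810/3241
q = 50/463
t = -575/3241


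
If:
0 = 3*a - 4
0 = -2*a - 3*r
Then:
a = 4/3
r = -8/9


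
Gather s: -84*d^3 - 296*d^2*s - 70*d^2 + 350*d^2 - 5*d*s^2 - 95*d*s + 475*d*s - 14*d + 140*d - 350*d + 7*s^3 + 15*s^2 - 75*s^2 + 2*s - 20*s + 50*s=-84*d^3 + 280*d^2 - 224*d + 7*s^3 + s^2*(-5*d - 60) + s*(-296*d^2 + 380*d + 32)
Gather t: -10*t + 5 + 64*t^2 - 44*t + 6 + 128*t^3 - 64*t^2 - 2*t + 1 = 128*t^3 - 56*t + 12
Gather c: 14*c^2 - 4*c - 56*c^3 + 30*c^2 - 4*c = -56*c^3 + 44*c^2 - 8*c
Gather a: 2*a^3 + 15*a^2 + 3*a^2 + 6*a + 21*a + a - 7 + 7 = 2*a^3 + 18*a^2 + 28*a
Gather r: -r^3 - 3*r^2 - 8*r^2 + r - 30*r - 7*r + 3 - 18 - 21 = -r^3 - 11*r^2 - 36*r - 36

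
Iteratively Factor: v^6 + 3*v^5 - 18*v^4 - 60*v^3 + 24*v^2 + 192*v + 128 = (v + 1)*(v^5 + 2*v^4 - 20*v^3 - 40*v^2 + 64*v + 128) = (v - 4)*(v + 1)*(v^4 + 6*v^3 + 4*v^2 - 24*v - 32) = (v - 4)*(v - 2)*(v + 1)*(v^3 + 8*v^2 + 20*v + 16) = (v - 4)*(v - 2)*(v + 1)*(v + 4)*(v^2 + 4*v + 4) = (v - 4)*(v - 2)*(v + 1)*(v + 2)*(v + 4)*(v + 2)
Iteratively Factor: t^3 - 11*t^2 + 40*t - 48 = (t - 4)*(t^2 - 7*t + 12) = (t - 4)^2*(t - 3)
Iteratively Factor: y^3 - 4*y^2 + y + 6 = (y - 2)*(y^2 - 2*y - 3) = (y - 2)*(y + 1)*(y - 3)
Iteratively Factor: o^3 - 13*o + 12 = (o - 1)*(o^2 + o - 12) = (o - 1)*(o + 4)*(o - 3)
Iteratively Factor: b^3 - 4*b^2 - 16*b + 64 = (b - 4)*(b^2 - 16) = (b - 4)^2*(b + 4)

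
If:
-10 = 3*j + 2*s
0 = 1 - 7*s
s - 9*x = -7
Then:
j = -24/7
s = 1/7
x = 50/63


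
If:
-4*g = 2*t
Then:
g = -t/2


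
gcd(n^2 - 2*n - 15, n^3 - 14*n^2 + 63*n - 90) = n - 5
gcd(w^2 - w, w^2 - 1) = w - 1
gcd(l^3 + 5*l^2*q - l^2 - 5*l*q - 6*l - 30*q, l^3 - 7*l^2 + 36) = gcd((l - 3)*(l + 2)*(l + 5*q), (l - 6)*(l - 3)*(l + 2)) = l^2 - l - 6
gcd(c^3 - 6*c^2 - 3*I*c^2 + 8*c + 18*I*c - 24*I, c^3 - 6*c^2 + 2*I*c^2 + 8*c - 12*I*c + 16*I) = c^2 - 6*c + 8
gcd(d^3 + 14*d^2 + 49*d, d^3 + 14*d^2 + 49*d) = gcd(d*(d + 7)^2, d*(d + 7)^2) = d^3 + 14*d^2 + 49*d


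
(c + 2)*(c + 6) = c^2 + 8*c + 12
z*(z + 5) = z^2 + 5*z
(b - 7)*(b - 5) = b^2 - 12*b + 35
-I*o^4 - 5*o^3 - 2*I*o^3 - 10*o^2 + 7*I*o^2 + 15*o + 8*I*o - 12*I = (o + 3)*(o - 4*I)*(o - I)*(-I*o + I)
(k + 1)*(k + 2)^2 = k^3 + 5*k^2 + 8*k + 4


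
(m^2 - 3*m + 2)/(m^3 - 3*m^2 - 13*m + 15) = (m - 2)/(m^2 - 2*m - 15)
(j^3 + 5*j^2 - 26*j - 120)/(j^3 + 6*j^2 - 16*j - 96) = (j - 5)/(j - 4)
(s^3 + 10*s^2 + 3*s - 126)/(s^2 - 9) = (s^2 + 13*s + 42)/(s + 3)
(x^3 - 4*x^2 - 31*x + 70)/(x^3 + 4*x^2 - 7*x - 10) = (x - 7)/(x + 1)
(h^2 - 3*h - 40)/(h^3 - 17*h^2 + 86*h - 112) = (h + 5)/(h^2 - 9*h + 14)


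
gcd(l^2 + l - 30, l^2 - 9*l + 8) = 1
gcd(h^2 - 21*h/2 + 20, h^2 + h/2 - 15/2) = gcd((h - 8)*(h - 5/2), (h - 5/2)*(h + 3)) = h - 5/2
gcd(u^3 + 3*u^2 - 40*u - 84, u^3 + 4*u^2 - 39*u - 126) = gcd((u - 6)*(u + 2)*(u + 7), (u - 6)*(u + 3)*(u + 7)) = u^2 + u - 42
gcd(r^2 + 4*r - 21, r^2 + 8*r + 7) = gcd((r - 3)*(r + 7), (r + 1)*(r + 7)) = r + 7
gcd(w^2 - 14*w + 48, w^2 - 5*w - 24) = w - 8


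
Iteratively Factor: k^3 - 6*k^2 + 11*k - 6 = (k - 1)*(k^2 - 5*k + 6) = (k - 2)*(k - 1)*(k - 3)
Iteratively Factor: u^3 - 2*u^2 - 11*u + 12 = (u - 4)*(u^2 + 2*u - 3) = (u - 4)*(u - 1)*(u + 3)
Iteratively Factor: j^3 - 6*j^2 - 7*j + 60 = (j - 5)*(j^2 - j - 12) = (j - 5)*(j - 4)*(j + 3)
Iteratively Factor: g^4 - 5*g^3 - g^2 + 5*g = (g + 1)*(g^3 - 6*g^2 + 5*g) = (g - 1)*(g + 1)*(g^2 - 5*g) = (g - 5)*(g - 1)*(g + 1)*(g)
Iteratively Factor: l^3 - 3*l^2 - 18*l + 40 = (l - 5)*(l^2 + 2*l - 8) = (l - 5)*(l + 4)*(l - 2)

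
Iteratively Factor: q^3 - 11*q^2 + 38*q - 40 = (q - 5)*(q^2 - 6*q + 8) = (q - 5)*(q - 4)*(q - 2)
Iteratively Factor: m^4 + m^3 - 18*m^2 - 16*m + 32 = (m + 2)*(m^3 - m^2 - 16*m + 16) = (m - 4)*(m + 2)*(m^2 + 3*m - 4) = (m - 4)*(m + 2)*(m + 4)*(m - 1)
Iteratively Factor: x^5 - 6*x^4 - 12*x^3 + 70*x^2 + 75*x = (x)*(x^4 - 6*x^3 - 12*x^2 + 70*x + 75) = x*(x + 3)*(x^3 - 9*x^2 + 15*x + 25) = x*(x - 5)*(x + 3)*(x^2 - 4*x - 5) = x*(x - 5)*(x + 1)*(x + 3)*(x - 5)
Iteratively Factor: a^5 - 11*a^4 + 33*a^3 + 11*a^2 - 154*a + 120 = (a - 4)*(a^4 - 7*a^3 + 5*a^2 + 31*a - 30) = (a - 5)*(a - 4)*(a^3 - 2*a^2 - 5*a + 6) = (a - 5)*(a - 4)*(a - 3)*(a^2 + a - 2) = (a - 5)*(a - 4)*(a - 3)*(a + 2)*(a - 1)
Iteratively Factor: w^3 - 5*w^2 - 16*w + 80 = (w + 4)*(w^2 - 9*w + 20) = (w - 4)*(w + 4)*(w - 5)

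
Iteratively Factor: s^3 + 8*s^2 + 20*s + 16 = (s + 2)*(s^2 + 6*s + 8) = (s + 2)^2*(s + 4)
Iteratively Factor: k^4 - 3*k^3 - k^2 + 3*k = (k)*(k^3 - 3*k^2 - k + 3) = k*(k - 3)*(k^2 - 1) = k*(k - 3)*(k - 1)*(k + 1)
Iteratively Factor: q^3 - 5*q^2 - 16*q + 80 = (q - 5)*(q^2 - 16) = (q - 5)*(q + 4)*(q - 4)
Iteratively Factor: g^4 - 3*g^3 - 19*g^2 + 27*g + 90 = (g - 5)*(g^3 + 2*g^2 - 9*g - 18) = (g - 5)*(g - 3)*(g^2 + 5*g + 6) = (g - 5)*(g - 3)*(g + 3)*(g + 2)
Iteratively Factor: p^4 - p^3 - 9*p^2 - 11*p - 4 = (p + 1)*(p^3 - 2*p^2 - 7*p - 4) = (p + 1)^2*(p^2 - 3*p - 4) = (p - 4)*(p + 1)^2*(p + 1)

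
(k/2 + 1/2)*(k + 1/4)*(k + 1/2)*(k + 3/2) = k^4/2 + 13*k^3/8 + 7*k^2/4 + 23*k/32 + 3/32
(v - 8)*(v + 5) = v^2 - 3*v - 40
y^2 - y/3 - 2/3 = (y - 1)*(y + 2/3)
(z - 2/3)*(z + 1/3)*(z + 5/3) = z^3 + 4*z^2/3 - 7*z/9 - 10/27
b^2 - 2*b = b*(b - 2)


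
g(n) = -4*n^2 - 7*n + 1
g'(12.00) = -103.00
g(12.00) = -659.00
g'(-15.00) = 113.00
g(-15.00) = -794.00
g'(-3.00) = 17.00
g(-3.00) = -14.00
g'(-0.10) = -6.20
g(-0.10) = 1.66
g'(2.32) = -25.56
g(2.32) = -36.77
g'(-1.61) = 5.88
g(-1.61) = 1.90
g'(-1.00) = 1.00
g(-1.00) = 4.00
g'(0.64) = -12.12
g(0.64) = -5.12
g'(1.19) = -16.52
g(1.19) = -12.99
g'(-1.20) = 2.60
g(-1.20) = 3.64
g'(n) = -8*n - 7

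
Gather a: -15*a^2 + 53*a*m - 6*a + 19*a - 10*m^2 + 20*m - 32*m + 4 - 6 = -15*a^2 + a*(53*m + 13) - 10*m^2 - 12*m - 2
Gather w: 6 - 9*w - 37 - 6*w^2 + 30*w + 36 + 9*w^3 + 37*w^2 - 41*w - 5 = 9*w^3 + 31*w^2 - 20*w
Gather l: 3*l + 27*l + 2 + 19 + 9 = 30*l + 30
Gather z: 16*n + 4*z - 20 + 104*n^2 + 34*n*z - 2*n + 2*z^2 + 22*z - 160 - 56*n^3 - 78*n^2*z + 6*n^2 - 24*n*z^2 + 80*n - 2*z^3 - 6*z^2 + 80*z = -56*n^3 + 110*n^2 + 94*n - 2*z^3 + z^2*(-24*n - 4) + z*(-78*n^2 + 34*n + 106) - 180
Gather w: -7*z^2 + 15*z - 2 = -7*z^2 + 15*z - 2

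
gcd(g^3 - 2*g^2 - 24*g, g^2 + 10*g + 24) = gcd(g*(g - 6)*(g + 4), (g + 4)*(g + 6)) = g + 4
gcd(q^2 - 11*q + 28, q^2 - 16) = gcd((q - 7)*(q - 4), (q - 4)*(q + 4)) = q - 4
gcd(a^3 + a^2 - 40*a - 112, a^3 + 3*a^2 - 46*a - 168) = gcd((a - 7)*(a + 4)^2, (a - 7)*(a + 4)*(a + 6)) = a^2 - 3*a - 28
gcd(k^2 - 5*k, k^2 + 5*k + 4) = 1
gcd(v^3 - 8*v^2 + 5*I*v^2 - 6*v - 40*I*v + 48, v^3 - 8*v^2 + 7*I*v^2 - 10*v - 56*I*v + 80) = v^2 + v*(-8 + 2*I) - 16*I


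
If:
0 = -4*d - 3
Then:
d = -3/4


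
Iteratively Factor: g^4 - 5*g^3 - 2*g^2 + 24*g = (g - 4)*(g^3 - g^2 - 6*g) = (g - 4)*(g + 2)*(g^2 - 3*g) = g*(g - 4)*(g + 2)*(g - 3)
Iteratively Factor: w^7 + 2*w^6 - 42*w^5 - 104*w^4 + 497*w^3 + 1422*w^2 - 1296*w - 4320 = (w + 3)*(w^6 - w^5 - 39*w^4 + 13*w^3 + 458*w^2 + 48*w - 1440) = (w + 3)^2*(w^5 - 4*w^4 - 27*w^3 + 94*w^2 + 176*w - 480) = (w - 4)*(w + 3)^2*(w^4 - 27*w^2 - 14*w + 120) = (w - 5)*(w - 4)*(w + 3)^2*(w^3 + 5*w^2 - 2*w - 24) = (w - 5)*(w - 4)*(w + 3)^2*(w + 4)*(w^2 + w - 6) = (w - 5)*(w - 4)*(w - 2)*(w + 3)^2*(w + 4)*(w + 3)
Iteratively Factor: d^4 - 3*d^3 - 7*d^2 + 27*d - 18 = (d - 3)*(d^3 - 7*d + 6) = (d - 3)*(d - 1)*(d^2 + d - 6) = (d - 3)*(d - 2)*(d - 1)*(d + 3)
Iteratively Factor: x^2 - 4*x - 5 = (x - 5)*(x + 1)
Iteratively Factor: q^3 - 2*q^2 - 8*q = (q - 4)*(q^2 + 2*q) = (q - 4)*(q + 2)*(q)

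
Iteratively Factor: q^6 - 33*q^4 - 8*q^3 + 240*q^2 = (q)*(q^5 - 33*q^3 - 8*q^2 + 240*q) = q*(q + 4)*(q^4 - 4*q^3 - 17*q^2 + 60*q) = q*(q + 4)^2*(q^3 - 8*q^2 + 15*q) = q^2*(q + 4)^2*(q^2 - 8*q + 15) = q^2*(q - 3)*(q + 4)^2*(q - 5)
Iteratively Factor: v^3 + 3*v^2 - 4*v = (v + 4)*(v^2 - v) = (v - 1)*(v + 4)*(v)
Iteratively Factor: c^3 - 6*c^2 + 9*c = (c)*(c^2 - 6*c + 9) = c*(c - 3)*(c - 3)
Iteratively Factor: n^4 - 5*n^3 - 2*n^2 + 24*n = (n)*(n^3 - 5*n^2 - 2*n + 24) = n*(n + 2)*(n^2 - 7*n + 12) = n*(n - 4)*(n + 2)*(n - 3)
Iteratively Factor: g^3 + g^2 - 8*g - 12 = (g - 3)*(g^2 + 4*g + 4) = (g - 3)*(g + 2)*(g + 2)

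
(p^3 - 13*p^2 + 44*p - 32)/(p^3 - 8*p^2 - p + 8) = (p - 4)/(p + 1)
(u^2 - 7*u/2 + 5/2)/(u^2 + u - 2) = (u - 5/2)/(u + 2)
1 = 1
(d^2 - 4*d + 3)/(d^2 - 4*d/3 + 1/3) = 3*(d - 3)/(3*d - 1)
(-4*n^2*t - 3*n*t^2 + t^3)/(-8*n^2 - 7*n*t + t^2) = t*(-4*n + t)/(-8*n + t)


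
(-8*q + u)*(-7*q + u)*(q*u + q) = 56*q^3*u + 56*q^3 - 15*q^2*u^2 - 15*q^2*u + q*u^3 + q*u^2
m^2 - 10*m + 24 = (m - 6)*(m - 4)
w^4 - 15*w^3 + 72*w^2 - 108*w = w*(w - 6)^2*(w - 3)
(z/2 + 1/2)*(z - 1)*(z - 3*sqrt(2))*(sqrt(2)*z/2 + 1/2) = sqrt(2)*z^4/4 - 5*z^3/4 - sqrt(2)*z^2 + 5*z/4 + 3*sqrt(2)/4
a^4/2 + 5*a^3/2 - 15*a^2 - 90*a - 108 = (a/2 + 1)*(a - 6)*(a + 3)*(a + 6)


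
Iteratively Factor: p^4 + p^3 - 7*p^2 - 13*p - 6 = (p + 2)*(p^3 - p^2 - 5*p - 3) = (p - 3)*(p + 2)*(p^2 + 2*p + 1) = (p - 3)*(p + 1)*(p + 2)*(p + 1)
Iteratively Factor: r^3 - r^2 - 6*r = (r + 2)*(r^2 - 3*r) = (r - 3)*(r + 2)*(r)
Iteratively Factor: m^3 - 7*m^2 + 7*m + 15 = (m - 5)*(m^2 - 2*m - 3) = (m - 5)*(m + 1)*(m - 3)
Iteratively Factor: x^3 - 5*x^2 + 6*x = (x - 3)*(x^2 - 2*x) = (x - 3)*(x - 2)*(x)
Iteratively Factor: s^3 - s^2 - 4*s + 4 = (s - 2)*(s^2 + s - 2) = (s - 2)*(s - 1)*(s + 2)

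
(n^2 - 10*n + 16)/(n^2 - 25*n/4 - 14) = 4*(n - 2)/(4*n + 7)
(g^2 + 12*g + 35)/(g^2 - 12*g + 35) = (g^2 + 12*g + 35)/(g^2 - 12*g + 35)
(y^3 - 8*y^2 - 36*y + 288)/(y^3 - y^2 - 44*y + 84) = (y^2 - 2*y - 48)/(y^2 + 5*y - 14)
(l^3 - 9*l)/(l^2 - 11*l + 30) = l*(l^2 - 9)/(l^2 - 11*l + 30)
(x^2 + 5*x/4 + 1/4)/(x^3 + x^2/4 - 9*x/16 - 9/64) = 16*(x + 1)/(16*x^2 - 9)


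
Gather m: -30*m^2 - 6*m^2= -36*m^2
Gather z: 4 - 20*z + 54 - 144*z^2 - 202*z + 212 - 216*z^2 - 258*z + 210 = -360*z^2 - 480*z + 480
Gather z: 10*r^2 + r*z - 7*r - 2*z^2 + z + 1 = 10*r^2 - 7*r - 2*z^2 + z*(r + 1) + 1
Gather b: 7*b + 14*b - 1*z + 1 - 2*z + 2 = 21*b - 3*z + 3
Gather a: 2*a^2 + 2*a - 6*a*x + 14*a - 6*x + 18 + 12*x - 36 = 2*a^2 + a*(16 - 6*x) + 6*x - 18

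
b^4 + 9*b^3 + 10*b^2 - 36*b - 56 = (b - 2)*(b + 2)^2*(b + 7)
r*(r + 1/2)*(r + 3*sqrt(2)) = r^3 + r^2/2 + 3*sqrt(2)*r^2 + 3*sqrt(2)*r/2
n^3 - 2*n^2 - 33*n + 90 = (n - 5)*(n - 3)*(n + 6)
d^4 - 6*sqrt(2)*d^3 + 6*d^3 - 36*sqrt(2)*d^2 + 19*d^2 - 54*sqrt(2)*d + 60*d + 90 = (d + 3)^2*(d - 5*sqrt(2))*(d - sqrt(2))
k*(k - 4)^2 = k^3 - 8*k^2 + 16*k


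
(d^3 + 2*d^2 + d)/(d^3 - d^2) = (d^2 + 2*d + 1)/(d*(d - 1))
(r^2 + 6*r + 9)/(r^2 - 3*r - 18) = (r + 3)/(r - 6)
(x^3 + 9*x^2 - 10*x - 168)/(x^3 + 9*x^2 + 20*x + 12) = (x^2 + 3*x - 28)/(x^2 + 3*x + 2)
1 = 1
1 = 1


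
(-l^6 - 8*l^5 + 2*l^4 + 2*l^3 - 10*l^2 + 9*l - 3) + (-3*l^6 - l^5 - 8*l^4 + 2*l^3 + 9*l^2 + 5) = -4*l^6 - 9*l^5 - 6*l^4 + 4*l^3 - l^2 + 9*l + 2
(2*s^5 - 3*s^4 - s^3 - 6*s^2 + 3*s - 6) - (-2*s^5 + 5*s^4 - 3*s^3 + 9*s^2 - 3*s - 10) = 4*s^5 - 8*s^4 + 2*s^3 - 15*s^2 + 6*s + 4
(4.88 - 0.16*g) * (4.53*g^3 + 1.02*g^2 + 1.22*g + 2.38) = -0.7248*g^4 + 21.9432*g^3 + 4.7824*g^2 + 5.5728*g + 11.6144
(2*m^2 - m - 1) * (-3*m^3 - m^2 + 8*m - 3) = -6*m^5 + m^4 + 20*m^3 - 13*m^2 - 5*m + 3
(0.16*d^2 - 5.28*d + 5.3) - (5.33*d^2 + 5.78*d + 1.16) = -5.17*d^2 - 11.06*d + 4.14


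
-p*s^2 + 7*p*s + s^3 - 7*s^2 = s*(-p + s)*(s - 7)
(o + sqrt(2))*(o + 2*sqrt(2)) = o^2 + 3*sqrt(2)*o + 4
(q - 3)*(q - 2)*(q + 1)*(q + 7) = q^4 + 3*q^3 - 27*q^2 + 13*q + 42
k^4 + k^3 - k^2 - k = k*(k - 1)*(k + 1)^2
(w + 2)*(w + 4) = w^2 + 6*w + 8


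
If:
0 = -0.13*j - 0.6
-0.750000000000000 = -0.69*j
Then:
No Solution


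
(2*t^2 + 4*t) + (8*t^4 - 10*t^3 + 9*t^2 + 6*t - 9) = 8*t^4 - 10*t^3 + 11*t^2 + 10*t - 9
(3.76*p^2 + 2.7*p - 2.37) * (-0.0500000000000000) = -0.188*p^2 - 0.135*p + 0.1185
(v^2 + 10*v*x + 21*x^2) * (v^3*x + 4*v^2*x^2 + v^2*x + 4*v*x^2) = v^5*x + 14*v^4*x^2 + v^4*x + 61*v^3*x^3 + 14*v^3*x^2 + 84*v^2*x^4 + 61*v^2*x^3 + 84*v*x^4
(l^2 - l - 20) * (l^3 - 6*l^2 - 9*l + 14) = l^5 - 7*l^4 - 23*l^3 + 143*l^2 + 166*l - 280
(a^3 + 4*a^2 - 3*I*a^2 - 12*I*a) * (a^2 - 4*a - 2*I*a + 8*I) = a^5 - 5*I*a^4 - 22*a^3 + 80*I*a^2 + 96*a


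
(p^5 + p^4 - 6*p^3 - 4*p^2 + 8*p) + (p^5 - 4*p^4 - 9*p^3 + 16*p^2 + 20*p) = 2*p^5 - 3*p^4 - 15*p^3 + 12*p^2 + 28*p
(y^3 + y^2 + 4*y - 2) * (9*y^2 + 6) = 9*y^5 + 9*y^4 + 42*y^3 - 12*y^2 + 24*y - 12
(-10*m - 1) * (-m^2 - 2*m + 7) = 10*m^3 + 21*m^2 - 68*m - 7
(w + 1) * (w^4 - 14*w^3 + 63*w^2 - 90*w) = w^5 - 13*w^4 + 49*w^3 - 27*w^2 - 90*w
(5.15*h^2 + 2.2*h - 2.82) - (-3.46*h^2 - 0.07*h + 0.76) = 8.61*h^2 + 2.27*h - 3.58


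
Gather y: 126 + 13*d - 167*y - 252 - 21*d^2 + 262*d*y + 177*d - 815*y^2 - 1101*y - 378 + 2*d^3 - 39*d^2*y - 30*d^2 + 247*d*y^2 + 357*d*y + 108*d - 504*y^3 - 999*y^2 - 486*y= 2*d^3 - 51*d^2 + 298*d - 504*y^3 + y^2*(247*d - 1814) + y*(-39*d^2 + 619*d - 1754) - 504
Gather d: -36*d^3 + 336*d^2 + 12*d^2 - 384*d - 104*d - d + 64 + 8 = -36*d^3 + 348*d^2 - 489*d + 72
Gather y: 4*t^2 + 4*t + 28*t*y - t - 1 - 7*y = 4*t^2 + 3*t + y*(28*t - 7) - 1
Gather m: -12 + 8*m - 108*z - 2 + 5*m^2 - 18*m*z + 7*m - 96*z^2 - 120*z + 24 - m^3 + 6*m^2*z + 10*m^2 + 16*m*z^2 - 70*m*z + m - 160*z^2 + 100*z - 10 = -m^3 + m^2*(6*z + 15) + m*(16*z^2 - 88*z + 16) - 256*z^2 - 128*z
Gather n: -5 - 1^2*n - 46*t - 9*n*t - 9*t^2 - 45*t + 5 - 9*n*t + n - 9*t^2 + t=-18*n*t - 18*t^2 - 90*t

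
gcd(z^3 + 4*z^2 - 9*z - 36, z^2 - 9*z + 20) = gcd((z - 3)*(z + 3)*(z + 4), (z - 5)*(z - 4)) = 1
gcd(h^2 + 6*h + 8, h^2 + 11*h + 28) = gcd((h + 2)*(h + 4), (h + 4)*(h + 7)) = h + 4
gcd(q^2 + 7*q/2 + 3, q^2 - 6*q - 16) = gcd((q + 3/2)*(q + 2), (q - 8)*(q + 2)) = q + 2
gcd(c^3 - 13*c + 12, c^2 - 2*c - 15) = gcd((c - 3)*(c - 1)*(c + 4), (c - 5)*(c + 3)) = 1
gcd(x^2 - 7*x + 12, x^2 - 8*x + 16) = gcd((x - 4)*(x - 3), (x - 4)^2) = x - 4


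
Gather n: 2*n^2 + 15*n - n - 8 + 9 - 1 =2*n^2 + 14*n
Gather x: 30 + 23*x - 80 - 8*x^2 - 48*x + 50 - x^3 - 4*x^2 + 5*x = -x^3 - 12*x^2 - 20*x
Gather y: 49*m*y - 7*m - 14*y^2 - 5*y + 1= -7*m - 14*y^2 + y*(49*m - 5) + 1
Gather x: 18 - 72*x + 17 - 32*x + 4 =39 - 104*x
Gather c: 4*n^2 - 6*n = 4*n^2 - 6*n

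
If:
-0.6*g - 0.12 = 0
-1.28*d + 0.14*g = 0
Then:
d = -0.02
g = -0.20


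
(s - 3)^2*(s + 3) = s^3 - 3*s^2 - 9*s + 27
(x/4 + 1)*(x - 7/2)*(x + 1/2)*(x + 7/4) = x^4/4 + 11*x^3/16 - 3*x^2 - 497*x/64 - 49/16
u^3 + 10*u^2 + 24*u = u*(u + 4)*(u + 6)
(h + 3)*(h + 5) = h^2 + 8*h + 15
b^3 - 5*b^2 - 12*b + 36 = (b - 6)*(b - 2)*(b + 3)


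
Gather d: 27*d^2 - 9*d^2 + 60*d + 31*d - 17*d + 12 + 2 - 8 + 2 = 18*d^2 + 74*d + 8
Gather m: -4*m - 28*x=-4*m - 28*x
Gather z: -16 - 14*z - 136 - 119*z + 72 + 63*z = -70*z - 80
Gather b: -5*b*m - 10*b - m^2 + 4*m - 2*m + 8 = b*(-5*m - 10) - m^2 + 2*m + 8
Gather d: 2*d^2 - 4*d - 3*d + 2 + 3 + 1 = 2*d^2 - 7*d + 6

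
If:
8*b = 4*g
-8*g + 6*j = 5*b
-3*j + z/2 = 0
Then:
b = z/21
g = 2*z/21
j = z/6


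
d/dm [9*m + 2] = 9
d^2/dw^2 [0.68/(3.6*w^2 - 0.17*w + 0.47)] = (-17.6256*w^2 + 0.83232*w + 0.68*(7.2*w - 0.17)*(14.4*w - 0.34) - 2.30112)/(3.6*w^2 - 0.17*w + 0.47)^3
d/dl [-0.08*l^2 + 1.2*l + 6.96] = 1.2 - 0.16*l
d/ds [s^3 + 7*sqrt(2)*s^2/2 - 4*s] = 3*s^2 + 7*sqrt(2)*s - 4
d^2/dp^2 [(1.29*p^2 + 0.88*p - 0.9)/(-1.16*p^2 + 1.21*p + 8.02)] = (-5.989544*p^3 - 64.740528*p^2 - 56.700336*p - 129.4861)/(1.560896*p^6 - 4.884528*p^5 - 27.280068*p^4 + 65.769671*p^3 + 188.608746*p^2 - 233.483052*p - 515.849608)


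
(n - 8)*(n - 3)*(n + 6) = n^3 - 5*n^2 - 42*n + 144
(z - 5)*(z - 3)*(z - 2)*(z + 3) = z^4 - 7*z^3 + z^2 + 63*z - 90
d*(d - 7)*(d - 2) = d^3 - 9*d^2 + 14*d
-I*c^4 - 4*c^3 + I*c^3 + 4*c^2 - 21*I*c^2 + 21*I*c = c*(c - 7*I)*(c + 3*I)*(-I*c + I)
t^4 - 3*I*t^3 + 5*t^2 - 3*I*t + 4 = (t - 4*I)*(t - I)*(t + I)^2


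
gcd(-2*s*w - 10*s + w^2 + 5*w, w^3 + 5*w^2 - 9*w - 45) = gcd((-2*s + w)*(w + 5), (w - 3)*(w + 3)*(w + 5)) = w + 5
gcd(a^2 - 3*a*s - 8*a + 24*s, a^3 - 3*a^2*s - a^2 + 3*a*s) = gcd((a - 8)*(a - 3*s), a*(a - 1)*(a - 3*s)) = -a + 3*s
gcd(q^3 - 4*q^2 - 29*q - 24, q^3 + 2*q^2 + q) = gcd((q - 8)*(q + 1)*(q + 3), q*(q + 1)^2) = q + 1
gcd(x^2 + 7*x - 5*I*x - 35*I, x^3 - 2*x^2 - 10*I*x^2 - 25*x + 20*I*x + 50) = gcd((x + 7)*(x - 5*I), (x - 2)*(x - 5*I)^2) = x - 5*I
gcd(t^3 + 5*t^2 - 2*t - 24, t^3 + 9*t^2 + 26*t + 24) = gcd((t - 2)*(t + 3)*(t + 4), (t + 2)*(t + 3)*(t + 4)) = t^2 + 7*t + 12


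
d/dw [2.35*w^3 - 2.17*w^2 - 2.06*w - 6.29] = 7.05*w^2 - 4.34*w - 2.06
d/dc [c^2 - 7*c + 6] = 2*c - 7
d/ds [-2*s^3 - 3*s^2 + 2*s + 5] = -6*s^2 - 6*s + 2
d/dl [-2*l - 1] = -2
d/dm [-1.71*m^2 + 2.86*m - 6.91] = 2.86 - 3.42*m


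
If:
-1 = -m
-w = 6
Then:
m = 1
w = -6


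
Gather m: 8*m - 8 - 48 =8*m - 56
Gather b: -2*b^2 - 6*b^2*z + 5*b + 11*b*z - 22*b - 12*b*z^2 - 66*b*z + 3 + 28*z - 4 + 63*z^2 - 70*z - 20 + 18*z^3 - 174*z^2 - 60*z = b^2*(-6*z - 2) + b*(-12*z^2 - 55*z - 17) + 18*z^3 - 111*z^2 - 102*z - 21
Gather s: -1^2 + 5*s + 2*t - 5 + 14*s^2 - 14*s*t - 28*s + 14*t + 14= 14*s^2 + s*(-14*t - 23) + 16*t + 8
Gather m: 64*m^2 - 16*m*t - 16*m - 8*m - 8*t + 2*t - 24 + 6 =64*m^2 + m*(-16*t - 24) - 6*t - 18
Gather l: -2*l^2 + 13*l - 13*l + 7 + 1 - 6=2 - 2*l^2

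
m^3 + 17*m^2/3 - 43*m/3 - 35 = (m - 3)*(m + 5/3)*(m + 7)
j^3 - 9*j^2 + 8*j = j*(j - 8)*(j - 1)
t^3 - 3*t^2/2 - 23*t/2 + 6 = (t - 4)*(t - 1/2)*(t + 3)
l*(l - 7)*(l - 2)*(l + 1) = l^4 - 8*l^3 + 5*l^2 + 14*l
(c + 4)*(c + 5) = c^2 + 9*c + 20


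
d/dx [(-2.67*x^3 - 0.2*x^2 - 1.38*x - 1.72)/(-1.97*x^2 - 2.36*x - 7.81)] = (5.2599*x^4 + 12.6024*x^3 + 60.3115*x^2 - 3.6528*x + 6.7186)/(3.8809*x^4 + 9.2984*x^3 + 36.341*x^2 + 36.8632*x + 60.9961)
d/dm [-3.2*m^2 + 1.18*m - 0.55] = 1.18 - 6.4*m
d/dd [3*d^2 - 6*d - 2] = 6*d - 6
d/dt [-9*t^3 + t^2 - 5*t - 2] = -27*t^2 + 2*t - 5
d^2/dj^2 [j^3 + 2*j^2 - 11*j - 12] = 6*j + 4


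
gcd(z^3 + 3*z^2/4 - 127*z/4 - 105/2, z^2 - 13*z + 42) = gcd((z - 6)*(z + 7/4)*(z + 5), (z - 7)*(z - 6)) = z - 6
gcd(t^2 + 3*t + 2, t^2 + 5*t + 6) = t + 2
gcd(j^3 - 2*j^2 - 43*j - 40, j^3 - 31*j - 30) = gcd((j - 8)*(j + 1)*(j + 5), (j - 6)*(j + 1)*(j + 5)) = j^2 + 6*j + 5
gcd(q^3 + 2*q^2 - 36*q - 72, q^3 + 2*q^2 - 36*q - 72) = q^3 + 2*q^2 - 36*q - 72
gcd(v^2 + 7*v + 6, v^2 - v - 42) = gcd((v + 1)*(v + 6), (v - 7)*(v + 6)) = v + 6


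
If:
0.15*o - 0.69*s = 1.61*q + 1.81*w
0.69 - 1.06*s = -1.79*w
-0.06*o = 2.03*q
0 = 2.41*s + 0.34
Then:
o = -4.79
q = 0.14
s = -0.14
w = -0.47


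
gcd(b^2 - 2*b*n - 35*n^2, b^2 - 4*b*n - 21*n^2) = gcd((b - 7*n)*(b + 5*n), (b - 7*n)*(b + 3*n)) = b - 7*n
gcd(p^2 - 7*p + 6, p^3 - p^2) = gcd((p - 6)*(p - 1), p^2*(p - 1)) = p - 1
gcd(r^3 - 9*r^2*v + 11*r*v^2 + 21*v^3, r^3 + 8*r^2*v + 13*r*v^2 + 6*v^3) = r + v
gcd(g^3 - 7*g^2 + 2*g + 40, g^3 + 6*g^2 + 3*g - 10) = g + 2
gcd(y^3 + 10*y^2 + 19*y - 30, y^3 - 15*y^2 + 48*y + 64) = 1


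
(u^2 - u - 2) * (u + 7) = u^3 + 6*u^2 - 9*u - 14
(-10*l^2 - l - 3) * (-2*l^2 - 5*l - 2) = 20*l^4 + 52*l^3 + 31*l^2 + 17*l + 6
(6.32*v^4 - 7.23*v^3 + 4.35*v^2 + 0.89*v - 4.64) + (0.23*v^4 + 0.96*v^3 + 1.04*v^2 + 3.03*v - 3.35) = 6.55*v^4 - 6.27*v^3 + 5.39*v^2 + 3.92*v - 7.99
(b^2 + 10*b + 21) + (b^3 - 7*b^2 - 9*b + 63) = b^3 - 6*b^2 + b + 84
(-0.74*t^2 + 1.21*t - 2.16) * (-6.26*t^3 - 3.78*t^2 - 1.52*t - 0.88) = 4.6324*t^5 - 4.7774*t^4 + 10.0726*t^3 + 6.9768*t^2 + 2.2184*t + 1.9008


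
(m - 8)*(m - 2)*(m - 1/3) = m^3 - 31*m^2/3 + 58*m/3 - 16/3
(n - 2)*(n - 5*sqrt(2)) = n^2 - 5*sqrt(2)*n - 2*n + 10*sqrt(2)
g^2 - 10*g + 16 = (g - 8)*(g - 2)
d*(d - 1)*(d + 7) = d^3 + 6*d^2 - 7*d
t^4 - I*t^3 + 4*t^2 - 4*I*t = t*(t - 2*I)*(t - I)*(t + 2*I)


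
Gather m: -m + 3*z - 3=-m + 3*z - 3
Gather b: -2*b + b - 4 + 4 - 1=-b - 1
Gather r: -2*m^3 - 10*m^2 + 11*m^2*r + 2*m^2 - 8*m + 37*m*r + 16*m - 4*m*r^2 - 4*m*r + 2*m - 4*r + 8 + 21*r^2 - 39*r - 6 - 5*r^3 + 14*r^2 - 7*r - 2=-2*m^3 - 8*m^2 + 10*m - 5*r^3 + r^2*(35 - 4*m) + r*(11*m^2 + 33*m - 50)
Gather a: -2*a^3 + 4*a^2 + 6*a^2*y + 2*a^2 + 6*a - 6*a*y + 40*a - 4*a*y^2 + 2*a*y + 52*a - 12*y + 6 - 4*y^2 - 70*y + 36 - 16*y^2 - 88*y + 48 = -2*a^3 + a^2*(6*y + 6) + a*(-4*y^2 - 4*y + 98) - 20*y^2 - 170*y + 90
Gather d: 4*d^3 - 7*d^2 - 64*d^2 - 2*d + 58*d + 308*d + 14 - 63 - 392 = 4*d^3 - 71*d^2 + 364*d - 441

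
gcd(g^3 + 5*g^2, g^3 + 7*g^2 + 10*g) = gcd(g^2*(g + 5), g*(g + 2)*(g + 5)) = g^2 + 5*g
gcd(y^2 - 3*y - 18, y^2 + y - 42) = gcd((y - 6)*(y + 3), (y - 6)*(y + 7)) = y - 6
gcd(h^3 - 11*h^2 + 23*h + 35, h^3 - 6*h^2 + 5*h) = h - 5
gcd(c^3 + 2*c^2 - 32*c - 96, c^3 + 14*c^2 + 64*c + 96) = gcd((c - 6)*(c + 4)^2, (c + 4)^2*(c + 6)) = c^2 + 8*c + 16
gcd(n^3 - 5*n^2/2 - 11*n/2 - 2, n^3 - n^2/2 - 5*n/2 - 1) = n^2 + 3*n/2 + 1/2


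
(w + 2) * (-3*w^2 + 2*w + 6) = -3*w^3 - 4*w^2 + 10*w + 12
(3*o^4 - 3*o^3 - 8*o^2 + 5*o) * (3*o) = 9*o^5 - 9*o^4 - 24*o^3 + 15*o^2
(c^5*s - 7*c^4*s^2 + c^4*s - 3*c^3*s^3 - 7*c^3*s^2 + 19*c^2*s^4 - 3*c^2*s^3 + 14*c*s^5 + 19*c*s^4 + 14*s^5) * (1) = c^5*s - 7*c^4*s^2 + c^4*s - 3*c^3*s^3 - 7*c^3*s^2 + 19*c^2*s^4 - 3*c^2*s^3 + 14*c*s^5 + 19*c*s^4 + 14*s^5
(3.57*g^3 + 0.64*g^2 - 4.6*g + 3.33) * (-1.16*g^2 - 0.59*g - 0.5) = -4.1412*g^5 - 2.8487*g^4 + 3.1734*g^3 - 1.4688*g^2 + 0.3353*g - 1.665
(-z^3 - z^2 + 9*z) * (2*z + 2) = -2*z^4 - 4*z^3 + 16*z^2 + 18*z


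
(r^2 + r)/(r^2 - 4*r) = (r + 1)/(r - 4)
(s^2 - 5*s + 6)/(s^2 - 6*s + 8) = (s - 3)/(s - 4)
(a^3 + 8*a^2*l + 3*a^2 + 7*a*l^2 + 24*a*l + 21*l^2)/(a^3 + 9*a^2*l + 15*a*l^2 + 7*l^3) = (a + 3)/(a + l)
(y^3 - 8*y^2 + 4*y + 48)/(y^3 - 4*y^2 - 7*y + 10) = (y^2 - 10*y + 24)/(y^2 - 6*y + 5)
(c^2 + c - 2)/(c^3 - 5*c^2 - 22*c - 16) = (c - 1)/(c^2 - 7*c - 8)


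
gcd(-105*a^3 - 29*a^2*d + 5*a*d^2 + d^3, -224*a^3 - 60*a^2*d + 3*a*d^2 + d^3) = 7*a + d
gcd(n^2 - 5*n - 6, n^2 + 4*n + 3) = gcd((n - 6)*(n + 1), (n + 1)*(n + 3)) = n + 1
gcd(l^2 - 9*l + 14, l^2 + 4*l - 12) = l - 2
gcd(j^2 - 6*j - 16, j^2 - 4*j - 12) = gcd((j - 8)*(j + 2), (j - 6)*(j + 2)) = j + 2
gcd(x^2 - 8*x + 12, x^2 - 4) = x - 2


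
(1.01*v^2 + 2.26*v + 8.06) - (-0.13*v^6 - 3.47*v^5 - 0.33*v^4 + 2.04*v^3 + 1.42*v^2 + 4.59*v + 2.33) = 0.13*v^6 + 3.47*v^5 + 0.33*v^4 - 2.04*v^3 - 0.41*v^2 - 2.33*v + 5.73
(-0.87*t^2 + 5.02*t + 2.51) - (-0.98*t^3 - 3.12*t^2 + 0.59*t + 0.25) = 0.98*t^3 + 2.25*t^2 + 4.43*t + 2.26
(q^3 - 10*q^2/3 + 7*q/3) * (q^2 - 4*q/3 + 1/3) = q^5 - 14*q^4/3 + 64*q^3/9 - 38*q^2/9 + 7*q/9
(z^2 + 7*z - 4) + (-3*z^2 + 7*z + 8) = -2*z^2 + 14*z + 4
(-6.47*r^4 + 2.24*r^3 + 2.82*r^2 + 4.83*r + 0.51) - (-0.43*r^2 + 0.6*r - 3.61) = -6.47*r^4 + 2.24*r^3 + 3.25*r^2 + 4.23*r + 4.12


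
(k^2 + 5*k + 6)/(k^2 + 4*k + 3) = (k + 2)/(k + 1)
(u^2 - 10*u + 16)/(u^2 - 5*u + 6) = (u - 8)/(u - 3)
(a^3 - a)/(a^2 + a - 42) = (a^3 - a)/(a^2 + a - 42)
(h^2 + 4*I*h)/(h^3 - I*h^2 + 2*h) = (h + 4*I)/(h^2 - I*h + 2)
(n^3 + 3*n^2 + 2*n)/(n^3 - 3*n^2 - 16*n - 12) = n/(n - 6)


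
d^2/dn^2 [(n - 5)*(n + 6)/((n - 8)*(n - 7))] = 4*(8*n^3 - 129*n^2 + 591*n - 547)/(n^6 - 45*n^5 + 843*n^4 - 8415*n^3 + 47208*n^2 - 141120*n + 175616)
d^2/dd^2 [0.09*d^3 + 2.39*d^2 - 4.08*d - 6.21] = 0.54*d + 4.78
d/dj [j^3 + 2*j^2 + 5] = j*(3*j + 4)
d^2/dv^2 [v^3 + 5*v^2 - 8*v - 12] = 6*v + 10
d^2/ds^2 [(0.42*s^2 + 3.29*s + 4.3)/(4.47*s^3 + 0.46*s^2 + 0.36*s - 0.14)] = (16.783956*s^6 + 394.422966*s^5 + 1067.548644*s^4 + 135.810952*s^3 + 71.845512*s^2 + 21.689376*s + 2.016496)/(89.314623*s^9 + 27.573642*s^8 + 24.416928*s^7 - 3.85325*s^6 + 0.239255999999999*s^5 - 1.261752*s^4 + 0.170388*s^3 - 0.027384*s^2 + 0.021168*s - 0.002744)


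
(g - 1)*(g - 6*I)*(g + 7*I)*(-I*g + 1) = -I*g^4 + 2*g^3 + I*g^3 - 2*g^2 - 41*I*g^2 + 42*g + 41*I*g - 42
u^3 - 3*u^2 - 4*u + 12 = (u - 3)*(u - 2)*(u + 2)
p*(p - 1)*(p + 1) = p^3 - p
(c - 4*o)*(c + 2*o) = c^2 - 2*c*o - 8*o^2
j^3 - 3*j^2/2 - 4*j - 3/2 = (j - 3)*(j + 1/2)*(j + 1)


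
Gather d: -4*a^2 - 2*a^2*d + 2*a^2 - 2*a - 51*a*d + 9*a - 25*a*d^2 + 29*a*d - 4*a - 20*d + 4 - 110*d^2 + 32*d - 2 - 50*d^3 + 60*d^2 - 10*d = -2*a^2 + 3*a - 50*d^3 + d^2*(-25*a - 50) + d*(-2*a^2 - 22*a + 2) + 2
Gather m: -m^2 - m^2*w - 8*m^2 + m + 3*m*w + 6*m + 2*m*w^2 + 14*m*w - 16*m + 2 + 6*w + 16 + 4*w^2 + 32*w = m^2*(-w - 9) + m*(2*w^2 + 17*w - 9) + 4*w^2 + 38*w + 18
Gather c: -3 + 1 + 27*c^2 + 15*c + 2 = 27*c^2 + 15*c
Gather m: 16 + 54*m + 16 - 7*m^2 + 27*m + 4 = -7*m^2 + 81*m + 36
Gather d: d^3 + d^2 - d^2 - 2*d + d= d^3 - d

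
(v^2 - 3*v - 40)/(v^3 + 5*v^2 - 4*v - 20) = (v - 8)/(v^2 - 4)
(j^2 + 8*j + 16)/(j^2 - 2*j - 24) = (j + 4)/(j - 6)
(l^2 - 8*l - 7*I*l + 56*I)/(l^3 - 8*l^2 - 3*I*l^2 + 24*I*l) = (l - 7*I)/(l*(l - 3*I))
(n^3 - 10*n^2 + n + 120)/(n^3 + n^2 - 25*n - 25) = (n^2 - 5*n - 24)/(n^2 + 6*n + 5)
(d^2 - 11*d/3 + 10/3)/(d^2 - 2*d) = (d - 5/3)/d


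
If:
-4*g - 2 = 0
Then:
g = -1/2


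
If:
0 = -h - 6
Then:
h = -6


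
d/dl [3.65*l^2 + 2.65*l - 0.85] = 7.3*l + 2.65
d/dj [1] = 0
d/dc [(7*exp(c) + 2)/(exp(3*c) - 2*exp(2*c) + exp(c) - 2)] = (-(7*exp(c) + 2)*(3*exp(2*c) - 4*exp(c) + 1) + 7*exp(3*c) - 14*exp(2*c) + 7*exp(c) - 14)*exp(c)/(exp(3*c) - 2*exp(2*c) + exp(c) - 2)^2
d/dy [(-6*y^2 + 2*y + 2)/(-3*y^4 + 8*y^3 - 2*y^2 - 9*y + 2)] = 2*(-18*y^5 + 33*y^4 - 4*y^3 + 5*y^2 - 8*y + 11)/(9*y^8 - 48*y^7 + 76*y^6 + 22*y^5 - 152*y^4 + 68*y^3 + 73*y^2 - 36*y + 4)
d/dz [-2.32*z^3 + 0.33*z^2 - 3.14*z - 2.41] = -6.96*z^2 + 0.66*z - 3.14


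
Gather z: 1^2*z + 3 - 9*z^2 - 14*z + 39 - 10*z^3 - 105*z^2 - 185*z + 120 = -10*z^3 - 114*z^2 - 198*z + 162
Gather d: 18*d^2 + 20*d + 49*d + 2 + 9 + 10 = 18*d^2 + 69*d + 21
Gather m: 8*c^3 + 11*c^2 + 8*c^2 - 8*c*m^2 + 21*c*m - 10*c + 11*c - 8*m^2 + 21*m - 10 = 8*c^3 + 19*c^2 + c + m^2*(-8*c - 8) + m*(21*c + 21) - 10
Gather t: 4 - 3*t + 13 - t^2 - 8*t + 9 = -t^2 - 11*t + 26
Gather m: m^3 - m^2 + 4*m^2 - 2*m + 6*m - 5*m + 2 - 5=m^3 + 3*m^2 - m - 3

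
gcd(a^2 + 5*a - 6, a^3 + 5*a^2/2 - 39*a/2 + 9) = a + 6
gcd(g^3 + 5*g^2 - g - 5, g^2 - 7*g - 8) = g + 1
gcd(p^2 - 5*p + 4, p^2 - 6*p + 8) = p - 4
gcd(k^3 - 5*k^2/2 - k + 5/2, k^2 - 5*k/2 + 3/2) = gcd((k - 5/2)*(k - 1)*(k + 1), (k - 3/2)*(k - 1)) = k - 1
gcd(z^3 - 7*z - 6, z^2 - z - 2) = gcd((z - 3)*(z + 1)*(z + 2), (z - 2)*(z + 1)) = z + 1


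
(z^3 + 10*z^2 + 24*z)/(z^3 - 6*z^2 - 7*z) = (z^2 + 10*z + 24)/(z^2 - 6*z - 7)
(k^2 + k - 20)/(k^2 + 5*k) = (k - 4)/k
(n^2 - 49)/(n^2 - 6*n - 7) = (n + 7)/(n + 1)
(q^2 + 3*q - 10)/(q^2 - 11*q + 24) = (q^2 + 3*q - 10)/(q^2 - 11*q + 24)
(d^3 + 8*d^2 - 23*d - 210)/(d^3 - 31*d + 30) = (d + 7)/(d - 1)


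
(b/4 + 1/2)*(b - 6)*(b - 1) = b^3/4 - 5*b^2/4 - 2*b + 3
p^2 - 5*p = p*(p - 5)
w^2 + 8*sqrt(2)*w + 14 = (w + sqrt(2))*(w + 7*sqrt(2))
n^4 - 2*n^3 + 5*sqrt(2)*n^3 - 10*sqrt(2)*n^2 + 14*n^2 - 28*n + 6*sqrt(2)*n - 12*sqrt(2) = (n - 2)*(n + sqrt(2))^2*(n + 3*sqrt(2))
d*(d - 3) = d^2 - 3*d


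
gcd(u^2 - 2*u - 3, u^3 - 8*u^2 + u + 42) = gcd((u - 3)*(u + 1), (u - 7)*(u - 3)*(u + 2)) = u - 3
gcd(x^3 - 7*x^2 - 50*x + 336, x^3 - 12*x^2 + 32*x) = x - 8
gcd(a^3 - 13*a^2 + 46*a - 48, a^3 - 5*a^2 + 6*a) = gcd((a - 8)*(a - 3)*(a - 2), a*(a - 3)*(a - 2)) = a^2 - 5*a + 6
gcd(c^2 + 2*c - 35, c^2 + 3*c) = 1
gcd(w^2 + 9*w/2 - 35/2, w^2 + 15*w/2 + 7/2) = w + 7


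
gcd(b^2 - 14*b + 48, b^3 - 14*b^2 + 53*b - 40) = b - 8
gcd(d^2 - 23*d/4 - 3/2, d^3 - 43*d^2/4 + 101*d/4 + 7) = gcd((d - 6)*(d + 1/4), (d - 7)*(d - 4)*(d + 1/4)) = d + 1/4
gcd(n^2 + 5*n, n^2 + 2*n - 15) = n + 5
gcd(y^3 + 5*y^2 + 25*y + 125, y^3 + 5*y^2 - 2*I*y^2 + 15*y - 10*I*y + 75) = y^2 + y*(5 - 5*I) - 25*I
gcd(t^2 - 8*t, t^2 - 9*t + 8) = t - 8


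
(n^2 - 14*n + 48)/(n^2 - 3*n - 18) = (n - 8)/(n + 3)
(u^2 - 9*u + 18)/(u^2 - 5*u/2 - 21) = 2*(u - 3)/(2*u + 7)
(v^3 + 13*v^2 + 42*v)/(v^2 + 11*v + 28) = v*(v + 6)/(v + 4)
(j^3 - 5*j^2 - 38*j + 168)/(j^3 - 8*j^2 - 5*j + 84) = (j + 6)/(j + 3)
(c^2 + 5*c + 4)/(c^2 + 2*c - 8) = (c + 1)/(c - 2)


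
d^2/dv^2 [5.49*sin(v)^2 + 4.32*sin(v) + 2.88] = -4.32*sin(v) + 10.98*cos(2*v)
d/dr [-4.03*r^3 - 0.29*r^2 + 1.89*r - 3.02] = -12.09*r^2 - 0.58*r + 1.89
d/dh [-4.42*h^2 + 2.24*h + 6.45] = 2.24 - 8.84*h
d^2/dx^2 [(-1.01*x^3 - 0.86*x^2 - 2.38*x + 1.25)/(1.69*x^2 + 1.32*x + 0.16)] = (-7.105427357601e-15*x^4 - 12.7315*x^3 + 21.536142*x^2 + 20.437176*x + 4.64128)/(4.826809*x^6 + 11.310156*x^5 + 10.204896*x^4 + 4.441536*x^3 + 0.966144*x^2 + 0.101376*x + 0.004096)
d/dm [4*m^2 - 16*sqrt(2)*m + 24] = 8*m - 16*sqrt(2)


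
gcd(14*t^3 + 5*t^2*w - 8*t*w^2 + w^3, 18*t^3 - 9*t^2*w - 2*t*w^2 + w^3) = 2*t - w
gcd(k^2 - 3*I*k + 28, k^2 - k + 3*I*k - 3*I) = 1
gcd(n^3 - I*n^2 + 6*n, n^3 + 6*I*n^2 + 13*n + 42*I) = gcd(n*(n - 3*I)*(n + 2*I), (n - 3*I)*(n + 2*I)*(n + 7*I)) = n^2 - I*n + 6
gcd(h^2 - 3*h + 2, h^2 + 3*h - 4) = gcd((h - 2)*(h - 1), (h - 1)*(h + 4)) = h - 1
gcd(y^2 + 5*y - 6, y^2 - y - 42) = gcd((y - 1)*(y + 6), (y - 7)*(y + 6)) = y + 6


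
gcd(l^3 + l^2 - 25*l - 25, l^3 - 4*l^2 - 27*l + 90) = l + 5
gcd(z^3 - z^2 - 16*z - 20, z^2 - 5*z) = z - 5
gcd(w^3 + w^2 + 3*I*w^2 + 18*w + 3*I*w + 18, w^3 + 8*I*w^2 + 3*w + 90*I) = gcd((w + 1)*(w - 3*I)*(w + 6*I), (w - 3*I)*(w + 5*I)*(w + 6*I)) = w^2 + 3*I*w + 18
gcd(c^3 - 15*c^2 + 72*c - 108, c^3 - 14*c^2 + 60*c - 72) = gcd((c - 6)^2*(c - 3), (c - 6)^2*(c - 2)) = c^2 - 12*c + 36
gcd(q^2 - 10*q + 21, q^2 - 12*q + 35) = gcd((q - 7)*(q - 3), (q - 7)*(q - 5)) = q - 7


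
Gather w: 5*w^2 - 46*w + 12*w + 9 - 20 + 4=5*w^2 - 34*w - 7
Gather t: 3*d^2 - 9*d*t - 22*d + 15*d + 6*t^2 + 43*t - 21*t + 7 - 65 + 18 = 3*d^2 - 7*d + 6*t^2 + t*(22 - 9*d) - 40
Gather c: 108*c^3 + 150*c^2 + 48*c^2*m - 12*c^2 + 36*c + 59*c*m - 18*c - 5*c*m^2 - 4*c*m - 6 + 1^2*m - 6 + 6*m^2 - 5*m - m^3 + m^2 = 108*c^3 + c^2*(48*m + 138) + c*(-5*m^2 + 55*m + 18) - m^3 + 7*m^2 - 4*m - 12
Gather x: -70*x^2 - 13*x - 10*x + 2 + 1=-70*x^2 - 23*x + 3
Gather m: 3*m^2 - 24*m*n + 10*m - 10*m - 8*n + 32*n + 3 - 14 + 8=3*m^2 - 24*m*n + 24*n - 3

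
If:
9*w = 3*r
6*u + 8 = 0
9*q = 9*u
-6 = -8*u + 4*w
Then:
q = -4/3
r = -25/2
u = -4/3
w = -25/6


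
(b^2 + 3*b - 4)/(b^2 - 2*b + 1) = (b + 4)/(b - 1)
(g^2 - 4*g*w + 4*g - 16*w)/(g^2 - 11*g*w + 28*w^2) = (-g - 4)/(-g + 7*w)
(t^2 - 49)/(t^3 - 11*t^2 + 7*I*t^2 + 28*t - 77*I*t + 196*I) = (t + 7)/(t^2 + t*(-4 + 7*I) - 28*I)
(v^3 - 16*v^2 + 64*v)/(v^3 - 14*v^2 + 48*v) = (v - 8)/(v - 6)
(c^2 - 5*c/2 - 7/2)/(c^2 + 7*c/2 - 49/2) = (c + 1)/(c + 7)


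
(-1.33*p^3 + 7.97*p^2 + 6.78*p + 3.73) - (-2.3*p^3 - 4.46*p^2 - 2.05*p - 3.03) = 0.97*p^3 + 12.43*p^2 + 8.83*p + 6.76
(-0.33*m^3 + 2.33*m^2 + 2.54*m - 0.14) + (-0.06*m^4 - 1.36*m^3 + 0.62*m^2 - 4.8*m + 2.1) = -0.06*m^4 - 1.69*m^3 + 2.95*m^2 - 2.26*m + 1.96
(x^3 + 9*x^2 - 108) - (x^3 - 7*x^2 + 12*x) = 16*x^2 - 12*x - 108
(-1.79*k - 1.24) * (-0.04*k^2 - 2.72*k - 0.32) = 0.0716*k^3 + 4.9184*k^2 + 3.9456*k + 0.3968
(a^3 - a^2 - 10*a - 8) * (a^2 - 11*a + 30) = a^5 - 12*a^4 + 31*a^3 + 72*a^2 - 212*a - 240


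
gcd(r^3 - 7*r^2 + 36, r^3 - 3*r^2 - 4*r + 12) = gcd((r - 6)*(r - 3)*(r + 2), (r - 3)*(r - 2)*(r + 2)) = r^2 - r - 6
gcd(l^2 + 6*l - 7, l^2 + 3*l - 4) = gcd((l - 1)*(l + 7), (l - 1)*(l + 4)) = l - 1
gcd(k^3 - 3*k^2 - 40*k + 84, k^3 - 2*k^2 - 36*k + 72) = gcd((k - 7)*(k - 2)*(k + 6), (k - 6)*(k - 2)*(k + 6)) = k^2 + 4*k - 12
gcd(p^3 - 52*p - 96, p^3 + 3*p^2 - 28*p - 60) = p^2 + 8*p + 12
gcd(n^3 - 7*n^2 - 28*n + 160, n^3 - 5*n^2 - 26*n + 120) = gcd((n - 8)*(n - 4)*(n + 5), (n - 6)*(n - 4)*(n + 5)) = n^2 + n - 20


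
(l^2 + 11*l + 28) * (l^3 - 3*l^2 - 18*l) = l^5 + 8*l^4 - 23*l^3 - 282*l^2 - 504*l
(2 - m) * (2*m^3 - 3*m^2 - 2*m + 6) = -2*m^4 + 7*m^3 - 4*m^2 - 10*m + 12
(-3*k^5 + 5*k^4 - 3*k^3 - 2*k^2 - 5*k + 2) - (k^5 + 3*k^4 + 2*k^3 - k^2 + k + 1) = -4*k^5 + 2*k^4 - 5*k^3 - k^2 - 6*k + 1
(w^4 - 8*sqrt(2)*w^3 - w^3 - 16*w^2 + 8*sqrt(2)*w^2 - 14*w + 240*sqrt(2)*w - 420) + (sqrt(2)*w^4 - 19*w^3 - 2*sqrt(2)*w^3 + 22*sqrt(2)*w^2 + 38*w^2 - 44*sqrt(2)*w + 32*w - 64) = w^4 + sqrt(2)*w^4 - 20*w^3 - 10*sqrt(2)*w^3 + 22*w^2 + 30*sqrt(2)*w^2 + 18*w + 196*sqrt(2)*w - 484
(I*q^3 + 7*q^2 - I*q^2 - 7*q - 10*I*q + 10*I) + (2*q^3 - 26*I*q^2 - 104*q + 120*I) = 2*q^3 + I*q^3 + 7*q^2 - 27*I*q^2 - 111*q - 10*I*q + 130*I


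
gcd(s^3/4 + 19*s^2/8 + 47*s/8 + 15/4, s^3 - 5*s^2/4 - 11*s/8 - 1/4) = 1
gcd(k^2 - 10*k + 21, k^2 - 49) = k - 7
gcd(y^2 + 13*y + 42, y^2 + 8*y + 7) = y + 7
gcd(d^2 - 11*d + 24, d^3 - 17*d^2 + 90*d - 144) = d^2 - 11*d + 24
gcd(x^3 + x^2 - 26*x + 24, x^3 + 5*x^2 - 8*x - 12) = x + 6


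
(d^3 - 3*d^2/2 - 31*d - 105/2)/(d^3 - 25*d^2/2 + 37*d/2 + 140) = (d + 3)/(d - 8)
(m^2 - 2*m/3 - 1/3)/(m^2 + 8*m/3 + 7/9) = 3*(m - 1)/(3*m + 7)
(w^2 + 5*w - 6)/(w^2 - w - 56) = (-w^2 - 5*w + 6)/(-w^2 + w + 56)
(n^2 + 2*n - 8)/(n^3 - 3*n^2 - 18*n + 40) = 1/(n - 5)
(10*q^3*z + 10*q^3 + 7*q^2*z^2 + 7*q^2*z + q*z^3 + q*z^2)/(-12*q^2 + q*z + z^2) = q*(10*q^2*z + 10*q^2 + 7*q*z^2 + 7*q*z + z^3 + z^2)/(-12*q^2 + q*z + z^2)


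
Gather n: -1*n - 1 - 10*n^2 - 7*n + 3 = -10*n^2 - 8*n + 2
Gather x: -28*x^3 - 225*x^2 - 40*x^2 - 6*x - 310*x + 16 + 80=-28*x^3 - 265*x^2 - 316*x + 96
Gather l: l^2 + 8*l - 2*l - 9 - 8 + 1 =l^2 + 6*l - 16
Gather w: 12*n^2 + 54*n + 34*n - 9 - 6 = 12*n^2 + 88*n - 15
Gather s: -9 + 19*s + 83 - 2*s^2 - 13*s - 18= -2*s^2 + 6*s + 56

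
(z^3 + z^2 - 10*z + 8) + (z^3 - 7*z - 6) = 2*z^3 + z^2 - 17*z + 2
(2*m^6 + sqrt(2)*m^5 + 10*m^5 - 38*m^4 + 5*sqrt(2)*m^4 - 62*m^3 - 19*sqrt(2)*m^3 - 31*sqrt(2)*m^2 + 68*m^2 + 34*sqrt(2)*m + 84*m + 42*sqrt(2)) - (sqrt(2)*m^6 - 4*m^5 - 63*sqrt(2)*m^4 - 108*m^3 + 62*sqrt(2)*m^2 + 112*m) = -sqrt(2)*m^6 + 2*m^6 + sqrt(2)*m^5 + 14*m^5 - 38*m^4 + 68*sqrt(2)*m^4 - 19*sqrt(2)*m^3 + 46*m^3 - 93*sqrt(2)*m^2 + 68*m^2 - 28*m + 34*sqrt(2)*m + 42*sqrt(2)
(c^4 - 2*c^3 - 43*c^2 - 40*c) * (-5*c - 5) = -5*c^5 + 5*c^4 + 225*c^3 + 415*c^2 + 200*c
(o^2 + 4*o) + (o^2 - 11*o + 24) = 2*o^2 - 7*o + 24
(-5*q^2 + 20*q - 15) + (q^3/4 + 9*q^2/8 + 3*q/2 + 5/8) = q^3/4 - 31*q^2/8 + 43*q/2 - 115/8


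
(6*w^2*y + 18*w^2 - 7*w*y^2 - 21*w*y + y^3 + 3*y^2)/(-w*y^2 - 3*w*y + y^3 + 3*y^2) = (-6*w + y)/y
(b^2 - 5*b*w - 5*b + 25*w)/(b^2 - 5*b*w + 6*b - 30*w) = (b - 5)/(b + 6)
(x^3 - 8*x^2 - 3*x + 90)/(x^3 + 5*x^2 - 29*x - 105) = (x - 6)/(x + 7)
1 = 1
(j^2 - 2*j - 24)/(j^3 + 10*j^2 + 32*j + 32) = (j - 6)/(j^2 + 6*j + 8)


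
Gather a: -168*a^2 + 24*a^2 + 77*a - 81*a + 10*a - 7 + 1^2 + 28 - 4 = -144*a^2 + 6*a + 18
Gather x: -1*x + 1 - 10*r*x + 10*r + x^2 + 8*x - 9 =10*r + x^2 + x*(7 - 10*r) - 8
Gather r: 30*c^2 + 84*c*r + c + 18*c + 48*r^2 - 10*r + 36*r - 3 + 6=30*c^2 + 19*c + 48*r^2 + r*(84*c + 26) + 3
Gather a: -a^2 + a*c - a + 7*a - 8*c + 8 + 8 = -a^2 + a*(c + 6) - 8*c + 16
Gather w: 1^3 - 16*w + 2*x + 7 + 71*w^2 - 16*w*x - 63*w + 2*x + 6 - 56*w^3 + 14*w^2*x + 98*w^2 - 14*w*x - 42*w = -56*w^3 + w^2*(14*x + 169) + w*(-30*x - 121) + 4*x + 14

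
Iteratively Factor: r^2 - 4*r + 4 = (r - 2)*(r - 2)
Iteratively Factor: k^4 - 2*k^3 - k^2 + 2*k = (k - 2)*(k^3 - k) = k*(k - 2)*(k^2 - 1) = k*(k - 2)*(k + 1)*(k - 1)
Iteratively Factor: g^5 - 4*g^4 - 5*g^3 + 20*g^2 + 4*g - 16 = (g - 4)*(g^4 - 5*g^2 + 4) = (g - 4)*(g - 1)*(g^3 + g^2 - 4*g - 4) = (g - 4)*(g - 1)*(g + 1)*(g^2 - 4) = (g - 4)*(g - 2)*(g - 1)*(g + 1)*(g + 2)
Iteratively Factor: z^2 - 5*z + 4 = (z - 4)*(z - 1)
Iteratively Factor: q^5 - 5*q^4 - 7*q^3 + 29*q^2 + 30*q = (q)*(q^4 - 5*q^3 - 7*q^2 + 29*q + 30) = q*(q - 3)*(q^3 - 2*q^2 - 13*q - 10) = q*(q - 5)*(q - 3)*(q^2 + 3*q + 2) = q*(q - 5)*(q - 3)*(q + 2)*(q + 1)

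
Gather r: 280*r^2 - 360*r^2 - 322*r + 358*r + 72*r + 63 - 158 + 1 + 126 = -80*r^2 + 108*r + 32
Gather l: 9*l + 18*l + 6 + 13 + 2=27*l + 21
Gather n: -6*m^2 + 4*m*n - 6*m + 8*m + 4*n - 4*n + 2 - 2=-6*m^2 + 4*m*n + 2*m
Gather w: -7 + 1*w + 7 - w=0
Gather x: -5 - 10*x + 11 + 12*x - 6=2*x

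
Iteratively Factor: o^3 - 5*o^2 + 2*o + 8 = (o - 4)*(o^2 - o - 2) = (o - 4)*(o + 1)*(o - 2)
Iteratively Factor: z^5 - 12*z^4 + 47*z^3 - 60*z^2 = (z)*(z^4 - 12*z^3 + 47*z^2 - 60*z) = z^2*(z^3 - 12*z^2 + 47*z - 60) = z^2*(z - 3)*(z^2 - 9*z + 20) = z^2*(z - 5)*(z - 3)*(z - 4)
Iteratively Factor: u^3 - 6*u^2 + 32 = (u + 2)*(u^2 - 8*u + 16) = (u - 4)*(u + 2)*(u - 4)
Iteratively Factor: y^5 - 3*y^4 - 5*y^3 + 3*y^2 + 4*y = (y)*(y^4 - 3*y^3 - 5*y^2 + 3*y + 4) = y*(y + 1)*(y^3 - 4*y^2 - y + 4) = y*(y + 1)^2*(y^2 - 5*y + 4) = y*(y - 1)*(y + 1)^2*(y - 4)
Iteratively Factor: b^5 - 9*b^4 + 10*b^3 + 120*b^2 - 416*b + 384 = (b - 2)*(b^4 - 7*b^3 - 4*b^2 + 112*b - 192) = (b - 4)*(b - 2)*(b^3 - 3*b^2 - 16*b + 48) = (b - 4)*(b - 2)*(b + 4)*(b^2 - 7*b + 12) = (b - 4)^2*(b - 2)*(b + 4)*(b - 3)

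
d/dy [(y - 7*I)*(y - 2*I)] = 2*y - 9*I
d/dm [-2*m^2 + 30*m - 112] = 30 - 4*m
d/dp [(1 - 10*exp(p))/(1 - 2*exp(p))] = -8*exp(p)/(2*exp(p) - 1)^2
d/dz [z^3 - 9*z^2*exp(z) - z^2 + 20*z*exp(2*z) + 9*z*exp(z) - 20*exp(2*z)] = -9*z^2*exp(z) + 3*z^2 + 40*z*exp(2*z) - 9*z*exp(z) - 2*z - 20*exp(2*z) + 9*exp(z)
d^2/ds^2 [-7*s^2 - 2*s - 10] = -14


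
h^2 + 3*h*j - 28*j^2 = (h - 4*j)*(h + 7*j)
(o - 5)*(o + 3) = o^2 - 2*o - 15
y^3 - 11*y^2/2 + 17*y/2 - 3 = (y - 3)*(y - 2)*(y - 1/2)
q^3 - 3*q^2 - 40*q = q*(q - 8)*(q + 5)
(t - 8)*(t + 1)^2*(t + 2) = t^4 - 4*t^3 - 27*t^2 - 38*t - 16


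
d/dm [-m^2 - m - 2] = -2*m - 1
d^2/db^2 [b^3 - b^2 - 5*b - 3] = 6*b - 2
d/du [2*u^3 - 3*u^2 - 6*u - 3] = 6*u^2 - 6*u - 6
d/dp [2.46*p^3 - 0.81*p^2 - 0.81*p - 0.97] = 7.38*p^2 - 1.62*p - 0.81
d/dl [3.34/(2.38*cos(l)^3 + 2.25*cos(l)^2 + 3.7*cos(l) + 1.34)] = (23.8476*cos(l)^2 + 15.03*cos(l) + 12.358)*sin(l)/(2.38*cos(l)^3 + 2.25*cos(l)^2 + 3.7*cos(l) + 1.34)^2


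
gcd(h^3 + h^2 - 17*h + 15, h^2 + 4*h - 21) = h - 3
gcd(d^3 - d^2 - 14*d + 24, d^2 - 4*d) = 1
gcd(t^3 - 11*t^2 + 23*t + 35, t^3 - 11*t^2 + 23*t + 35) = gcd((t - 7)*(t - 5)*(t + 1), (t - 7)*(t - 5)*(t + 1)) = t^3 - 11*t^2 + 23*t + 35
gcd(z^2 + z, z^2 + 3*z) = z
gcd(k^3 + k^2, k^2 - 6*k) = k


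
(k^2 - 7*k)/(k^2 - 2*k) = (k - 7)/(k - 2)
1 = 1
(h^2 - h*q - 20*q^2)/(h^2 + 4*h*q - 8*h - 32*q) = (h - 5*q)/(h - 8)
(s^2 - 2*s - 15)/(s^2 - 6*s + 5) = (s + 3)/(s - 1)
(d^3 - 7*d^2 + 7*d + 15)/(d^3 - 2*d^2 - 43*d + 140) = (d^2 - 2*d - 3)/(d^2 + 3*d - 28)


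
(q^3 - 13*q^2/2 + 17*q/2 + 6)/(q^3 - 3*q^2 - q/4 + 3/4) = 2*(q - 4)/(2*q - 1)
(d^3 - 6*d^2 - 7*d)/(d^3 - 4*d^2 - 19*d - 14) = d/(d + 2)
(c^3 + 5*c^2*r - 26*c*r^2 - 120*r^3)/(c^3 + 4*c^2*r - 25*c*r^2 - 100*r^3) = (c + 6*r)/(c + 5*r)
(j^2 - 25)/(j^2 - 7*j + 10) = (j + 5)/(j - 2)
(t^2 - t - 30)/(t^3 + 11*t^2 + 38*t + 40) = (t - 6)/(t^2 + 6*t + 8)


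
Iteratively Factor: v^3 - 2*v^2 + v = (v - 1)*(v^2 - v) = (v - 1)^2*(v)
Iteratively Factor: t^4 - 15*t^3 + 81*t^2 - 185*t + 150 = (t - 2)*(t^3 - 13*t^2 + 55*t - 75) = (t - 5)*(t - 2)*(t^2 - 8*t + 15) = (t - 5)^2*(t - 2)*(t - 3)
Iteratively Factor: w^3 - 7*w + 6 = (w + 3)*(w^2 - 3*w + 2) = (w - 1)*(w + 3)*(w - 2)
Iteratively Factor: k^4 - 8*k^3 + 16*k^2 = (k)*(k^3 - 8*k^2 + 16*k) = k*(k - 4)*(k^2 - 4*k) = k*(k - 4)^2*(k)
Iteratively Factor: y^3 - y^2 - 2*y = (y + 1)*(y^2 - 2*y) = (y - 2)*(y + 1)*(y)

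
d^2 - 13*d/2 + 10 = (d - 4)*(d - 5/2)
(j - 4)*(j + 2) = j^2 - 2*j - 8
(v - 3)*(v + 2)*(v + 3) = v^3 + 2*v^2 - 9*v - 18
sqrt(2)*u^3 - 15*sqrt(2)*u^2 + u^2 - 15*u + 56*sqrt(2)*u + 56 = (u - 8)*(u - 7)*(sqrt(2)*u + 1)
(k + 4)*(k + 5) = k^2 + 9*k + 20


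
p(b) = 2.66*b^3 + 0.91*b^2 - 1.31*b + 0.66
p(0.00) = 0.66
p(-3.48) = -95.86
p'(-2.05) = 28.49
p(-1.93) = -12.54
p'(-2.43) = 41.39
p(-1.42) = -3.26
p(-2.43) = -28.95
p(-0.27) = 1.03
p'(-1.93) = 24.90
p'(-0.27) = -1.22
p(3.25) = 97.33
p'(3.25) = 88.89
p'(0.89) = 6.63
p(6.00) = 600.12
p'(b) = 7.98*b^2 + 1.82*b - 1.31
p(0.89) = 2.09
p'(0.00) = -1.31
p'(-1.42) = 12.20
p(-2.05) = -15.75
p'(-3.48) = 89.00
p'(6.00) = 296.89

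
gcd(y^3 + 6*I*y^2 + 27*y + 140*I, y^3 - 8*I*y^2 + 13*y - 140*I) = y^2 - I*y + 20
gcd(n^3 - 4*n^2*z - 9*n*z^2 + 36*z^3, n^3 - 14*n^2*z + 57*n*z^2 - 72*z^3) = -n + 3*z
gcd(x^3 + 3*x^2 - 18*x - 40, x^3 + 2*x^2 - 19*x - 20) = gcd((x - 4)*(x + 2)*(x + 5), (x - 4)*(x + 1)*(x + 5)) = x^2 + x - 20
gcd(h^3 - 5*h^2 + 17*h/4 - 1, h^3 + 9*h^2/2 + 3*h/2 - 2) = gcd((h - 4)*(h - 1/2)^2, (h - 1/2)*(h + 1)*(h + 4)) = h - 1/2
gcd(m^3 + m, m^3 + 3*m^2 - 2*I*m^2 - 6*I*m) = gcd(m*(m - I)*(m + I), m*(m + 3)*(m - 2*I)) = m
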